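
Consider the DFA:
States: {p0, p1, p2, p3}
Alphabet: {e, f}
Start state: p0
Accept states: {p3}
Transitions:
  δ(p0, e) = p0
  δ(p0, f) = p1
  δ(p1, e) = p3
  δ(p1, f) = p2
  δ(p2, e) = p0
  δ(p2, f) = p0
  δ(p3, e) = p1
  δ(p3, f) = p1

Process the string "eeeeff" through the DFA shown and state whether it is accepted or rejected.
Processing string "eeeeff":
  p0 --e--> p0
  p0 --e--> p0
  p0 --e--> p0
  p0 --e--> p0
  p0 --f--> p1
  p1 --f--> p2
Final state: p2
Accept states: {p3}
No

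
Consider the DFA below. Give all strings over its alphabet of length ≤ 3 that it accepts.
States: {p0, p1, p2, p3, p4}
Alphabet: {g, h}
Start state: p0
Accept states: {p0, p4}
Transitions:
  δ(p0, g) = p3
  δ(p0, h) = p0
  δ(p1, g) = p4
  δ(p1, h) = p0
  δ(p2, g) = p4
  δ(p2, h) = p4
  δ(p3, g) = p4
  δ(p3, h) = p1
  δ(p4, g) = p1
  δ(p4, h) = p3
ε, h, gg, hh, ghg, ghh, hgg, hhh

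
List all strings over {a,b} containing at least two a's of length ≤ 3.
aa, aaa, aab, aba, baa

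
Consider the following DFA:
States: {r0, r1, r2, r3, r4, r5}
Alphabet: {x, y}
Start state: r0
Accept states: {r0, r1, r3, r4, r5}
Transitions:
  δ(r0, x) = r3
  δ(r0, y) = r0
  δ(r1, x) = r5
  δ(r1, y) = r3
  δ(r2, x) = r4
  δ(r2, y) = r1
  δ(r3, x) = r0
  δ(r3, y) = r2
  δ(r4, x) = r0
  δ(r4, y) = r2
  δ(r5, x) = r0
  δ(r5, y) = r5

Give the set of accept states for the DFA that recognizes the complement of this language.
Complement accept states = All states \ Original accept states
= {r0, r1, r2, r3, r4, r5} \ {r0, r1, r3, r4, r5}
{r2}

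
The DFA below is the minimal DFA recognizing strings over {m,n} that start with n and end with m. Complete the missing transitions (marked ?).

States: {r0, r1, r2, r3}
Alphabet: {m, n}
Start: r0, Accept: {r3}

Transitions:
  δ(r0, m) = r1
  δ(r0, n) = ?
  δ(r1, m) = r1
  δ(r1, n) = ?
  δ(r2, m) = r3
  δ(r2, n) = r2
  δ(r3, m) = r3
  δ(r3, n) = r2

From the language and accept set, identify what each state tracks — r0: no input read; r1: started with m (dead); r2: started with n, last symbol n; r3: started with n, last symbol m.
Each missing δ(q, a) is the state matching the new tracked value after reading a.
δ(r0, n) = r2; δ(r1, n) = r1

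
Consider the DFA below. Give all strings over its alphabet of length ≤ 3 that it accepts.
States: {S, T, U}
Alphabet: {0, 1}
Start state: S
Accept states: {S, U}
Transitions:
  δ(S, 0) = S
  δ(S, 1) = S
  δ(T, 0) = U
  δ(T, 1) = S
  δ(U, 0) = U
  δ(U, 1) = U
ε, 0, 1, 00, 01, 10, 11, 000, 001, 010, 011, 100, 101, 110, 111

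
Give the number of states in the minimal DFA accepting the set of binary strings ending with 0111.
By Myhill–Nerode, count the distinguishable equivalence classes: 5 classes — one per longest suffix of the input that is a prefix of '0111' (lengths 0 through 4); only the length-4 class is accepting.
5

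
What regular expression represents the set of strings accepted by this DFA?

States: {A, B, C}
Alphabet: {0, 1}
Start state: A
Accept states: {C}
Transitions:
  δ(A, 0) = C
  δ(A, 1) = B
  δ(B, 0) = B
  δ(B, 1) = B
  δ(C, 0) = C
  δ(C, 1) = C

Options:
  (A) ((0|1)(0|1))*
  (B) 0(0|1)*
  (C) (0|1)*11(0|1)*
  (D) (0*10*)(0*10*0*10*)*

Check each option against the DFA on short strings; one disagreement eliminates an option:
  (A) ((0|1)(0|1))*: on ε the DFA stays in A and rejects (A ∉ Accept), but the regex matches it → eliminate
  (B) 0(0|1)*: agrees with the DFA on every string of length ≤ 6
  (C) (0|1)*11(0|1)*: on '0' the DFA goes A → C and accepts (C ∈ Accept), but the regex does not match it → eliminate
  (D) (0*10*)(0*10*0*10*)*: on '0' the DFA goes A → C and accepts (C ∈ Accept), but the regex does not match it → eliminate
Only (B) is consistent with the DFA.
(B) 0(0|1)*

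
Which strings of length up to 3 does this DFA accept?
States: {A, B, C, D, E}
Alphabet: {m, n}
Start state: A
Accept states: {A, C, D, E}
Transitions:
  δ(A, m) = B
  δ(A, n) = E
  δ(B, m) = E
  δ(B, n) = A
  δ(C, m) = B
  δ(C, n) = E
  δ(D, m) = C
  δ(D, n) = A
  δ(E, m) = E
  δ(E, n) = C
ε, n, mm, mn, nm, nn, mmm, mmn, mnn, nmm, nmn, nnn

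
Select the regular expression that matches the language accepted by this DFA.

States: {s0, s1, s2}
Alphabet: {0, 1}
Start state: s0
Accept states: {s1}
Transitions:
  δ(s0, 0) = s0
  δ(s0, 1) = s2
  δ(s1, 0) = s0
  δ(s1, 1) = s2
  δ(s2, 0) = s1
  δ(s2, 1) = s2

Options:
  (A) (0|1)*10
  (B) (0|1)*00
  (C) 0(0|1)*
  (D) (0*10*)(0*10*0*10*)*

Check each option against the DFA on short strings; one disagreement eliminates an option:
  (A) (0|1)*10: agrees with the DFA on every string of length ≤ 6
  (B) (0|1)*00: on '00' the DFA goes s0 → s0 → s0 and rejects (s0 ∉ Accept), but the regex matches it → eliminate
  (C) 0(0|1)*: on '0' the DFA goes s0 → s0 and rejects (s0 ∉ Accept), but the regex matches it → eliminate
  (D) (0*10*)(0*10*0*10*)*: on '1' the DFA goes s0 → s2 and rejects (s2 ∉ Accept), but the regex matches it → eliminate
Only (A) is consistent with the DFA.
(A) (0|1)*10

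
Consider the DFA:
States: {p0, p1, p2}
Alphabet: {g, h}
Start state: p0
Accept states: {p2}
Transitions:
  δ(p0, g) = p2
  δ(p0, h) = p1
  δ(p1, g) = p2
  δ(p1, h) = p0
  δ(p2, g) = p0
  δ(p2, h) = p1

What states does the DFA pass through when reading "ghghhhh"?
read 'g': p0 → p2
  read 'h': p2 → p1
  read 'g': p1 → p2
  read 'h': p2 → p1
  read 'h': p1 → p0
  read 'h': p0 → p1
  read 'h': p1 → p0
p0 -> p2 -> p1 -> p2 -> p1 -> p0 -> p1 -> p0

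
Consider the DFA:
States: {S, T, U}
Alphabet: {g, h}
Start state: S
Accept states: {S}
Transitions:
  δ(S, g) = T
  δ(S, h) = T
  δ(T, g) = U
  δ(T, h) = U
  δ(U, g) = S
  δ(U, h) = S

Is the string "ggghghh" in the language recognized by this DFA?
Processing string "ggghghh":
  S --g--> T
  T --g--> U
  U --g--> S
  S --h--> T
  T --g--> U
  U --h--> S
  S --h--> T
Final state: T
Accept states: {S}
No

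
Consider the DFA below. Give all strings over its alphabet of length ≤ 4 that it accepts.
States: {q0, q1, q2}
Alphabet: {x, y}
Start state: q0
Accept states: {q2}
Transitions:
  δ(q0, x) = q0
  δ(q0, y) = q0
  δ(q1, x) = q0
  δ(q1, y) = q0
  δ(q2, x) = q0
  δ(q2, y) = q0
None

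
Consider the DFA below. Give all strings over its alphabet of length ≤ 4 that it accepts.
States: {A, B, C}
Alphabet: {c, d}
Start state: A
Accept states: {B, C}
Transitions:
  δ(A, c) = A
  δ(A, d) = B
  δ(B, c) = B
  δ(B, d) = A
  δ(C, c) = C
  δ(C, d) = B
d, cd, dc, ccd, cdc, dcc, ddd, cccd, ccdc, cdcc, cddd, dccc, dcdd, ddcd, dddc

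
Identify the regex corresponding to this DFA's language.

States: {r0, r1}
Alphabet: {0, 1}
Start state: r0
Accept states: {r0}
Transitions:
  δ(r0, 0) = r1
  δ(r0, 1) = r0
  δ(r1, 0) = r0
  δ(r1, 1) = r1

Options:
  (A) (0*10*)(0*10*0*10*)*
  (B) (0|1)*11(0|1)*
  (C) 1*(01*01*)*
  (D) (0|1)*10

Check each option against the DFA on short strings; one disagreement eliminates an option:
  (A) (0*10*)(0*10*0*10*)*: on ε the DFA stays in r0 and accepts (r0 ∈ Accept), but the regex does not match it → eliminate
  (B) (0|1)*11(0|1)*: on ε the DFA stays in r0 and accepts (r0 ∈ Accept), but the regex does not match it → eliminate
  (C) 1*(01*01*)*: agrees with the DFA on every string of length ≤ 6
  (D) (0|1)*10: on ε the DFA stays in r0 and accepts (r0 ∈ Accept), but the regex does not match it → eliminate
Only (C) is consistent with the DFA.
(C) 1*(01*01*)*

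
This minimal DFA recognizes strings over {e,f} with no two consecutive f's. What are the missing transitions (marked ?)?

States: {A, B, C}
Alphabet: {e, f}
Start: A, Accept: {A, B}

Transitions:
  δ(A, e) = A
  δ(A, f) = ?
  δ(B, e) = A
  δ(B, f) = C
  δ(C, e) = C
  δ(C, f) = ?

From the language and accept set, identify what each state tracks — A: last symbol not f (ok); B: last symbol f (ok); C: saw ff (dead).
Each missing δ(q, a) is the state matching the new tracked value after reading a.
δ(A, f) = B; δ(C, f) = C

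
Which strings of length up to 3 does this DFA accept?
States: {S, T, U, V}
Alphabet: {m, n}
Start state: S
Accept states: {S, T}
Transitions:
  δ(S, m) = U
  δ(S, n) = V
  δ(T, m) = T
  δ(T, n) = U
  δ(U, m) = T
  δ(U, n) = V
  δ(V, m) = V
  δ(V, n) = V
ε, mm, mmm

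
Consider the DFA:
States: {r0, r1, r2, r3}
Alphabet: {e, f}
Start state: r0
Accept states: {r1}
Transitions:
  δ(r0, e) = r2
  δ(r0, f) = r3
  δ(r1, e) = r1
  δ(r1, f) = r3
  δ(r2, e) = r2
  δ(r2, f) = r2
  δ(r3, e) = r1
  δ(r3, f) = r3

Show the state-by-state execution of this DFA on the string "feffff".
read 'f': r0 → r3
  read 'e': r3 → r1
  read 'f': r1 → r3
  read 'f': r3 → r3
  read 'f': r3 → r3
  read 'f': r3 → r3
r0 -> r3 -> r1 -> r3 -> r3 -> r3 -> r3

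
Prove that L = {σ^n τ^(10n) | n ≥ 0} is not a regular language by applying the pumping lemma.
Assume L is regular with pumping length p. Idea: pumping the σ-block breaks the 1:10 ratio.
Choose s = σ^p τ^(10p) (length 11p ≥ p). By the pumping lemma, s = xyz with |xy| ≤ p, |y| > 0, so y = σ^k with k ≥ 1. Then xy²z = σ^(p+k) τ^(10p). For this to be in L we would need 10p = 10(p+k), i.e. 10k = 0, contradicting k ≥ 1. So xy²z ∉ L.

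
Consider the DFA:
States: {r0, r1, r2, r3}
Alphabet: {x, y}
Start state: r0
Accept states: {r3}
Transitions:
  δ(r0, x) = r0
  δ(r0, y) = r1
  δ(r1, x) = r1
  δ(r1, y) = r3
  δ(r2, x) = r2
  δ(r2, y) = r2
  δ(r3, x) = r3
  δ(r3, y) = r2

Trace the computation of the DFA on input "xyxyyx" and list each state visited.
read 'x': r0 → r0
  read 'y': r0 → r1
  read 'x': r1 → r1
  read 'y': r1 → r3
  read 'y': r3 → r2
  read 'x': r2 → r2
r0 -> r0 -> r1 -> r1 -> r3 -> r2 -> r2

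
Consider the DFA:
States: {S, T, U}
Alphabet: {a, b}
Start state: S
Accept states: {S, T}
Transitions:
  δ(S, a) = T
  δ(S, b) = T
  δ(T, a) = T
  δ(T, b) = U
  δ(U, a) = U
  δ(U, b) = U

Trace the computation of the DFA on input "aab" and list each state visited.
read 'a': S → T
  read 'a': T → T
  read 'b': T → U
S -> T -> T -> U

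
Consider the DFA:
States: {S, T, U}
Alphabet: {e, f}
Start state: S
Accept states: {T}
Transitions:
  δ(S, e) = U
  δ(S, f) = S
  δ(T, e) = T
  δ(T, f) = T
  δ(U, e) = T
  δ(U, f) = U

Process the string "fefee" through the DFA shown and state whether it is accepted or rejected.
Processing string "fefee":
  S --f--> S
  S --e--> U
  U --f--> U
  U --e--> T
  T --e--> T
Final state: T
Accept states: {T}
Yes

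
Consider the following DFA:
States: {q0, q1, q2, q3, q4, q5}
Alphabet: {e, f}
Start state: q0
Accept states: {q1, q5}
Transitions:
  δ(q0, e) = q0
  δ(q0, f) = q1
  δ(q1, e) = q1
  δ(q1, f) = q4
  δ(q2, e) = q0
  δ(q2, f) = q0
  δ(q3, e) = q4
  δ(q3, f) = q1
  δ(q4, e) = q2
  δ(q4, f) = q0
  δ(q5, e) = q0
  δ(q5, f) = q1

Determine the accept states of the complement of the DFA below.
Complement accept states = All states \ Original accept states
= {q0, q1, q2, q3, q4, q5} \ {q1, q5}
{q0, q2, q3, q4}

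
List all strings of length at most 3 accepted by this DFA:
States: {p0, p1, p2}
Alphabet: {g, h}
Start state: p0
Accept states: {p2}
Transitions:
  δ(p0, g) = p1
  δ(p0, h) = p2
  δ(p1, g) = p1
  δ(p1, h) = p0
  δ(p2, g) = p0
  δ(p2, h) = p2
h, hh, ghh, hgh, hhh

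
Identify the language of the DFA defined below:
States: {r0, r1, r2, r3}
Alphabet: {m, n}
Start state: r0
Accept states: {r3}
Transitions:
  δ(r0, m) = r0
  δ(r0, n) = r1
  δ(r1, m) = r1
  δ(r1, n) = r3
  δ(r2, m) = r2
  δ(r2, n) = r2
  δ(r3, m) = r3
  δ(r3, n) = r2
Testing a few strings:
  'mmnn' → accept
  'mmnm' → reject
  'n' → reject
  'nnn' → reject
State roles: r0=zero n's; r1=one n; r2=≥ three n's (dead); r3=two n's
All strings over {m,n} containing exactly two n's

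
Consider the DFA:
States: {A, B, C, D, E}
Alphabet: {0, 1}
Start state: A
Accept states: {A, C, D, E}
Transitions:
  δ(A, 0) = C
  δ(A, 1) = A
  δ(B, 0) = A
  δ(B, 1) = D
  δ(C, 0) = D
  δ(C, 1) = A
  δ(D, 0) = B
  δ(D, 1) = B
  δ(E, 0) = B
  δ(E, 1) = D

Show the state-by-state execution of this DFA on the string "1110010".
read '1': A → A
  read '1': A → A
  read '1': A → A
  read '0': A → C
  read '0': C → D
  read '1': D → B
  read '0': B → A
A -> A -> A -> A -> C -> D -> B -> A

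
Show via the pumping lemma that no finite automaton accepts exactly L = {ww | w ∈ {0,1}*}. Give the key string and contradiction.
Assume L is regular with pumping length p. Idea: pumping the leading 0-block breaks the equality of the two halves.
Choose s = 0^p 1 0^p 1 ∈ L (with w = 0^p 1). |s| = 2p+2 ≥ p. By the pumping lemma, s = xyz with |xy| ≤ p, |y| > 0, so y = 0^k with k ≥ 1, in the first 0-block. Then xy²z = 0^(p+k) 1 0^p 1, of length 2p+2+k. If k is odd this length is odd, so it cannot be of the form ww. If k is even, each half has length p+1+k/2 ≤ p+k, so the first half lies entirely inside the leading 0-block and contains no 1, while the second half ends in 1; the halves differ. Either way xy²z ∉ L.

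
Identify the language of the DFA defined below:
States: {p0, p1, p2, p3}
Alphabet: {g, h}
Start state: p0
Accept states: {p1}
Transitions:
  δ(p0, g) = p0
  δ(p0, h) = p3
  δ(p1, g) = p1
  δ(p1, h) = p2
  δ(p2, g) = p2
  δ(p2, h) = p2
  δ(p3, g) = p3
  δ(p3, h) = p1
Testing a few strings:
  'hh' → accept
  'g' → reject
  'gh' → reject
  'h' → reject
State roles: p0=zero h's; p1=two h's; p2=≥ three h's (dead); p3=one h
All strings over {g,h} containing exactly two h's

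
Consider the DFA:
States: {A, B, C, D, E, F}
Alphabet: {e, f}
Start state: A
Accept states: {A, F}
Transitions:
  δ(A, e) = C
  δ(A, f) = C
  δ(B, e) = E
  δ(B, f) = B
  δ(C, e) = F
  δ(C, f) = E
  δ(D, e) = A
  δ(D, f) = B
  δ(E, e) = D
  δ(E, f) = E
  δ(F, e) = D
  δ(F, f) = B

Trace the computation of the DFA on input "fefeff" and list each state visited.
read 'f': A → C
  read 'e': C → F
  read 'f': F → B
  read 'e': B → E
  read 'f': E → E
  read 'f': E → E
A -> C -> F -> B -> E -> E -> E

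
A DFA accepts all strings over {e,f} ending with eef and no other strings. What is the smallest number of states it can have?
By Myhill–Nerode, count the distinguishable equivalence classes: 4 classes — one per longest suffix of the input that is a prefix of 'eef' (lengths 0 through 3); only the length-3 class is accepting.
4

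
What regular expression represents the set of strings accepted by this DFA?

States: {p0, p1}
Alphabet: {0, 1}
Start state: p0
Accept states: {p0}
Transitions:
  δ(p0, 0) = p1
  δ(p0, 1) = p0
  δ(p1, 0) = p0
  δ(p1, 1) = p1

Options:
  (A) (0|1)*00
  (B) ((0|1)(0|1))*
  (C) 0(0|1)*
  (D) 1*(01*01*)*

Check each option against the DFA on short strings; one disagreement eliminates an option:
  (A) (0|1)*00: on ε the DFA stays in p0 and accepts (p0 ∈ Accept), but the regex does not match it → eliminate
  (B) ((0|1)(0|1))*: on '1' the DFA goes p0 → p0 and accepts (p0 ∈ Accept), but the regex does not match it → eliminate
  (C) 0(0|1)*: on ε the DFA stays in p0 and accepts (p0 ∈ Accept), but the regex does not match it → eliminate
  (D) 1*(01*01*)*: agrees with the DFA on every string of length ≤ 6
Only (D) is consistent with the DFA.
(D) 1*(01*01*)*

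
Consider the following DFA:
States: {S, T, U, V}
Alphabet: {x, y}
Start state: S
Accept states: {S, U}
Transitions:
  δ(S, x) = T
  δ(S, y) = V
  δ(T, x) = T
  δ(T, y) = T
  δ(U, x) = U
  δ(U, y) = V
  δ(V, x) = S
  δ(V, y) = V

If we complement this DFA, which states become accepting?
Complement accept states = All states \ Original accept states
= {S, T, U, V} \ {S, U}
{T, V}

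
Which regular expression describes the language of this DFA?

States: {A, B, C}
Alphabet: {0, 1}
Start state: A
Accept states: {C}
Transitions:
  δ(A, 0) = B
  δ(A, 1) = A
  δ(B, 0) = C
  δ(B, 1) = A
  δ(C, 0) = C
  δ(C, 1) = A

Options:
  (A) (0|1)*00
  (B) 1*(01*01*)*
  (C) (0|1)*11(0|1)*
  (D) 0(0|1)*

Check each option against the DFA on short strings; one disagreement eliminates an option:
  (A) (0|1)*00: agrees with the DFA on every string of length ≤ 6
  (B) 1*(01*01*)*: on ε the DFA stays in A and rejects (A ∉ Accept), but the regex matches it → eliminate
  (C) (0|1)*11(0|1)*: on '00' the DFA goes A → B → C and accepts (C ∈ Accept), but the regex does not match it → eliminate
  (D) 0(0|1)*: on '0' the DFA goes A → B and rejects (B ∉ Accept), but the regex matches it → eliminate
Only (A) is consistent with the DFA.
(A) (0|1)*00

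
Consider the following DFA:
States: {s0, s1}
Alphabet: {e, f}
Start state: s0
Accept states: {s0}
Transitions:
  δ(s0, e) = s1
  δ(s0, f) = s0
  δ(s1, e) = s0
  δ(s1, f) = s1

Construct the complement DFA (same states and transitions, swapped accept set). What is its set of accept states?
Complement accept states = All states \ Original accept states
= {s0, s1} \ {s0}
{s1}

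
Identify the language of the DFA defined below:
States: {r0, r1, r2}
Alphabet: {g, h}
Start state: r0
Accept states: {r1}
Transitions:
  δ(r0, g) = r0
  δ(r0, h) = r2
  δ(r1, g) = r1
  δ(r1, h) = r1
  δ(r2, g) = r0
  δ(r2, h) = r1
Testing a few strings:
  'g' → reject
  'gghh' → accept
  'hg' → reject
  'ggh' → reject
State roles: r0=no progress toward hh; r1=substring hh seen; r2=one trailing h
All strings over {g,h} containing the substring hh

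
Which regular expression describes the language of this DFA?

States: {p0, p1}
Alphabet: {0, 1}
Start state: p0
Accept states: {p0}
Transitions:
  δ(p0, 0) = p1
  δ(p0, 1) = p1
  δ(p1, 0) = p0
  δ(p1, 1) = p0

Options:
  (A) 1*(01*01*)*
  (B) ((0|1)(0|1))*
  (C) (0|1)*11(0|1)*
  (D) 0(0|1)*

Check each option against the DFA on short strings; one disagreement eliminates an option:
  (A) 1*(01*01*)*: on '1' the DFA goes p0 → p1 and rejects (p1 ∉ Accept), but the regex matches it → eliminate
  (B) ((0|1)(0|1))*: agrees with the DFA on every string of length ≤ 6
  (C) (0|1)*11(0|1)*: on ε the DFA stays in p0 and accepts (p0 ∈ Accept), but the regex does not match it → eliminate
  (D) 0(0|1)*: on ε the DFA stays in p0 and accepts (p0 ∈ Accept), but the regex does not match it → eliminate
Only (B) is consistent with the DFA.
(B) ((0|1)(0|1))*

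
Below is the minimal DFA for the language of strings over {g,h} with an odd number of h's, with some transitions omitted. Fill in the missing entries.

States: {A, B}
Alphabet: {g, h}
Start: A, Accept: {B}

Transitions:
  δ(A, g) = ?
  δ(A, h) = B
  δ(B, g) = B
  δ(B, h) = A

From the language and accept set, identify what each state tracks — A: even number of h's so far; B: odd number of h's so far.
Each missing δ(q, a) is the state matching the new tracked value after reading a.
δ(A, g) = A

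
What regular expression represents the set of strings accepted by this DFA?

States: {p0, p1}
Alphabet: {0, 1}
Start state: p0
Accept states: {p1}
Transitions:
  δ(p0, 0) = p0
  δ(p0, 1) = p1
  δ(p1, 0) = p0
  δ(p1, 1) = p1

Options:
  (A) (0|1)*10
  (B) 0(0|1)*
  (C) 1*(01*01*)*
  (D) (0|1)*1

Check each option against the DFA on short strings; one disagreement eliminates an option:
  (A) (0|1)*10: on '1' the DFA goes p0 → p1 and accepts (p1 ∈ Accept), but the regex does not match it → eliminate
  (B) 0(0|1)*: on '0' the DFA goes p0 → p0 and rejects (p0 ∉ Accept), but the regex matches it → eliminate
  (C) 1*(01*01*)*: on ε the DFA stays in p0 and rejects (p0 ∉ Accept), but the regex matches it → eliminate
  (D) (0|1)*1: agrees with the DFA on every string of length ≤ 6
Only (D) is consistent with the DFA.
(D) (0|1)*1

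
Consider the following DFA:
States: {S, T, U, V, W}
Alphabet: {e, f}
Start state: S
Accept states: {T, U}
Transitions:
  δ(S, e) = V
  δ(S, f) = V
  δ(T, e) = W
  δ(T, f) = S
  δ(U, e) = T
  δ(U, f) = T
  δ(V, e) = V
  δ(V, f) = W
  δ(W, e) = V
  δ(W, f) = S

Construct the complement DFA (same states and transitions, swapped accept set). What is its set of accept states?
Complement accept states = All states \ Original accept states
= {S, T, U, V, W} \ {T, U}
{S, V, W}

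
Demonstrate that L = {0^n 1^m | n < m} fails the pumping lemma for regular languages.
Assume L is regular with pumping length p. Idea: pumping up the 0-block makes the 0-count reach the 1-count.
Choose s = 0^p 1^(p+1) ∈ L. By the pumping lemma, s = xyz with |xy| ≤ p, |y| > 0, so y = 0^k with k ≥ 1. Then xy²z = 0^(p+k) 1^(p+1). Since p+k ≥ p+1, the number of 0's is no longer strictly less than the number of 1's, so xy²z ∉ L.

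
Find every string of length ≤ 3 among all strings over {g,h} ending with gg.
gg, ggg, hgg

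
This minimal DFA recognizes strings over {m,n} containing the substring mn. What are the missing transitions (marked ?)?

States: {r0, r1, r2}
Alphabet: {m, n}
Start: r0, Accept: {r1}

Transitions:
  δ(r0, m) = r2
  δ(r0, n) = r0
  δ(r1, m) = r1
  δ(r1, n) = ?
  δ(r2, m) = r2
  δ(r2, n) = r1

From the language and accept set, identify what each state tracks — r0: no m seen yet; r1: substring mn seen; r2: seen a m, waiting for n.
Each missing δ(q, a) is the state matching the new tracked value after reading a.
δ(r1, n) = r1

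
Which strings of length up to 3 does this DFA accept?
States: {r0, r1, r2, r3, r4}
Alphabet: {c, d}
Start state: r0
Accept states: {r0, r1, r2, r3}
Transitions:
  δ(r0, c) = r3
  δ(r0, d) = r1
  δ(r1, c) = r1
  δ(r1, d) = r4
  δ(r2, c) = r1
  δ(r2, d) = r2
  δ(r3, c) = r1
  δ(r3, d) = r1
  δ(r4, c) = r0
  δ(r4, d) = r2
ε, c, d, cc, cd, dc, ccc, cdc, dcc, ddc, ddd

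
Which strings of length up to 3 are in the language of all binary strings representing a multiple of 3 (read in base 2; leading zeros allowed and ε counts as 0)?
ε, 0, 00, 11, 000, 011, 110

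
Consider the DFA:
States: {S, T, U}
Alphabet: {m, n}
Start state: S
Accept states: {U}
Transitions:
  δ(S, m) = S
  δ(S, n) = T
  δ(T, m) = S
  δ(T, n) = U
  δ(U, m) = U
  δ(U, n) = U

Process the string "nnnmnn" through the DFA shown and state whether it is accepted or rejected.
Processing string "nnnmnn":
  S --n--> T
  T --n--> U
  U --n--> U
  U --m--> U
  U --n--> U
  U --n--> U
Final state: U
Accept states: {U}
Yes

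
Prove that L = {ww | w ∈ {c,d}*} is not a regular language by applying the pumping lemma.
Assume L is regular with pumping length p. Idea: pumping the leading c-block breaks the equality of the two halves.
Choose s = c^p d c^p d ∈ L (with w = c^p d). |s| = 2p+2 ≥ p. By the pumping lemma, s = xyz with |xy| ≤ p, |y| > 0, so y = c^k with k ≥ 1, in the first c-block. Then xy²z = c^(p+k) d c^p d, of length 2p+2+k. If k is odd this length is odd, so it cannot be of the form ww. If k is even, each half has length p+1+k/2 ≤ p+k, so the first half lies entirely inside the leading c-block and contains no d, while the second half ends in d; the halves differ. Either way xy²z ∉ L.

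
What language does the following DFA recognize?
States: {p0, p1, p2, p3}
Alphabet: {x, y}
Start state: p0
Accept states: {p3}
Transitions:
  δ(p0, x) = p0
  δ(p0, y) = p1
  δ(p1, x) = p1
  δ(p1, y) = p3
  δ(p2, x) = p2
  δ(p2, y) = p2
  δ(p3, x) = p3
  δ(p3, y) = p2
Testing a few strings:
  'yxx' → reject
  'yxy' → accept
  'yx' → reject
  'yy' → accept
State roles: p0=zero y's; p1=one y; p2=≥ three y's (dead); p3=two y's
All strings over {x,y} containing exactly two y's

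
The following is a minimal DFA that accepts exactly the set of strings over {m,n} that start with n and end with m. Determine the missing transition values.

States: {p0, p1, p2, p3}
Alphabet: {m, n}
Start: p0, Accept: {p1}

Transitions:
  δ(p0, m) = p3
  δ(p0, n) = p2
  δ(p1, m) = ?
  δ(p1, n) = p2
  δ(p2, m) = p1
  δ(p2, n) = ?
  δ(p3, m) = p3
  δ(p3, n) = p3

From the language and accept set, identify what each state tracks — p0: no input read; p1: started with n, last symbol m; p2: started with n, last symbol n; p3: started with m (dead).
Each missing δ(q, a) is the state matching the new tracked value after reading a.
δ(p1, m) = p1; δ(p2, n) = p2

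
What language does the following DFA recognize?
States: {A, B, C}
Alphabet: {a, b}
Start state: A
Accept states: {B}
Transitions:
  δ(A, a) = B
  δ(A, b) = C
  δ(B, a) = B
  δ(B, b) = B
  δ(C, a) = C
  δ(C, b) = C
Testing a few strings:
  'b' → reject
  'bb' → reject
  'ba' → reject
  'a' → accept
State roles: A=no input read; B=started with a; C=started with b (dead)
All strings over {a,b} starting with a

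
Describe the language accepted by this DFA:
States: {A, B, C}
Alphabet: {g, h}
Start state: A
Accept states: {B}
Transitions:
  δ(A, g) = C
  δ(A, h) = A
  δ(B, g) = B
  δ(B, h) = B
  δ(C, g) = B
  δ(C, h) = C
Testing a few strings:
  'gggg' → accept
  'ghg' → accept
  'hh' → reject
  'g' → reject
State roles: A=zero g's seen; B=≥ two g's seen; C=one g seen
All strings over {g,h} containing at least two g's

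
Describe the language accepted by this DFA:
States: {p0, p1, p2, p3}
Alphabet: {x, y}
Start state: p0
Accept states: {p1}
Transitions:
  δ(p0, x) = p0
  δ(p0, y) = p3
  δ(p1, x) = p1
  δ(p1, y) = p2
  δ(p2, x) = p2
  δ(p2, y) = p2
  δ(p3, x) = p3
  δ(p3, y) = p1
Testing a few strings:
  'xyy' → accept
  'xxyx' → reject
  'xxxx' → reject
  'xx' → reject
State roles: p0=zero y's; p1=two y's; p2=≥ three y's (dead); p3=one y
All strings over {x,y} containing exactly two y's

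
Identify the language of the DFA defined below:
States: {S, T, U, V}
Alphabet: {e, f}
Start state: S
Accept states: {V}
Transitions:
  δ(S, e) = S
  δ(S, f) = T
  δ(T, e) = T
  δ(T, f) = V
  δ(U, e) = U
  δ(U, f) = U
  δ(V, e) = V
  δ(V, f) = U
Testing a few strings:
  'efe' → reject
  'ffef' → reject
  'efff' → reject
  'efee' → reject
State roles: S=zero f's; T=one f; U=≥ three f's (dead); V=two f's
All strings over {e,f} containing exactly two f's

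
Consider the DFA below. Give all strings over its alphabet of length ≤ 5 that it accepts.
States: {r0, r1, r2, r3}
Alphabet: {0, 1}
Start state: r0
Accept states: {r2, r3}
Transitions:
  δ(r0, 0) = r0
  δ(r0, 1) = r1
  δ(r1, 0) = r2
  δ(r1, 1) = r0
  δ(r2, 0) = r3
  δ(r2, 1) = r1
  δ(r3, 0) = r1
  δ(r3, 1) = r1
10, 010, 100, 0010, 0100, 1010, 1110, 00010, 00100, 01010, 01110, 10000, 10010, 10100, 11010, 11100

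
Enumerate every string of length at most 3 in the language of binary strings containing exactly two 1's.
11, 011, 101, 110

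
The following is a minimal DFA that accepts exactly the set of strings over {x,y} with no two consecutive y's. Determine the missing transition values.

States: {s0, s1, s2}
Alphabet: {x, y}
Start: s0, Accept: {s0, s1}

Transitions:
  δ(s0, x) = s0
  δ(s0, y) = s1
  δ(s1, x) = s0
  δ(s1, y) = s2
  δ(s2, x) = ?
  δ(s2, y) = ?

From the language and accept set, identify what each state tracks — s0: last symbol not y (ok); s1: last symbol y (ok); s2: saw yy (dead).
Each missing δ(q, a) is the state matching the new tracked value after reading a.
δ(s2, x) = s2; δ(s2, y) = s2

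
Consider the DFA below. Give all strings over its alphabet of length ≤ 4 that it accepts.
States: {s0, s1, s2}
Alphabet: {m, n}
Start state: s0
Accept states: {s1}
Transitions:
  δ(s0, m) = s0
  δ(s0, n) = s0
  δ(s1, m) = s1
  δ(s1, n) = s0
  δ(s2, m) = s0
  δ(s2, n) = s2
None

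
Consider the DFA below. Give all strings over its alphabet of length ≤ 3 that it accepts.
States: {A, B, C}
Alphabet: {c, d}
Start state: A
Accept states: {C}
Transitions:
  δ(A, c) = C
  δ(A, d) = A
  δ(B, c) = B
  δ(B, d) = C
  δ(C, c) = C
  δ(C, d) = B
c, cc, dc, ccc, cdd, dcc, ddc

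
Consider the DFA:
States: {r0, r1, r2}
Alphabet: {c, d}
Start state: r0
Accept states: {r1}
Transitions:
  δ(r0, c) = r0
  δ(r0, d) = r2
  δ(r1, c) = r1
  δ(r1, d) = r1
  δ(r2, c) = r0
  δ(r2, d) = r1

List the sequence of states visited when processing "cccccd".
read 'c': r0 → r0
  read 'c': r0 → r0
  read 'c': r0 → r0
  read 'c': r0 → r0
  read 'c': r0 → r0
  read 'd': r0 → r2
r0 -> r0 -> r0 -> r0 -> r0 -> r0 -> r2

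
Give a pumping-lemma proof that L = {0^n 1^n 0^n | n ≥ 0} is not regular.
Assume L is regular with pumping length p. Idea: pumping the first 0-block unbalances it against the other two.
Choose s = 0^p 1^p 0^p ∈ L (|s| = 3p ≥ p). By the pumping lemma, s = xyz with |xy| ≤ p, |y| > 0, so y = 0^k with k ≥ 1, inside the first 0-block. Then xy²z = 0^(p+k) 1^p 0^p. The first block has length p+k ≠ p, so the three block lengths are no longer equal and xy²z ∉ L.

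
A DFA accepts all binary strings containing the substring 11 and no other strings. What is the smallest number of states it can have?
By Myhill–Nerode, count the distinguishable equivalence classes: three classes — no progress / one trailing 1 / 11 seen.
3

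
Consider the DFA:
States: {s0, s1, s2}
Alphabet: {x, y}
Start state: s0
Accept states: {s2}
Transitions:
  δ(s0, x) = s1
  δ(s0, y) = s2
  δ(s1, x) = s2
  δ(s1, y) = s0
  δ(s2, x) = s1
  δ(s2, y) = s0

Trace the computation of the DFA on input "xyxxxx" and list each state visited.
read 'x': s0 → s1
  read 'y': s1 → s0
  read 'x': s0 → s1
  read 'x': s1 → s2
  read 'x': s2 → s1
  read 'x': s1 → s2
s0 -> s1 -> s0 -> s1 -> s2 -> s1 -> s2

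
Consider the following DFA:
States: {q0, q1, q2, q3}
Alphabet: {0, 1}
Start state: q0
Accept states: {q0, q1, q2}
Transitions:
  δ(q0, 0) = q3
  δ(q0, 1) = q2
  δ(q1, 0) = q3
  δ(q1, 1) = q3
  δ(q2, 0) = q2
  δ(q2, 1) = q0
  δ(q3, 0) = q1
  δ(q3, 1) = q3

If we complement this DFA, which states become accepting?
Complement accept states = All states \ Original accept states
= {q0, q1, q2, q3} \ {q0, q1, q2}
{q3}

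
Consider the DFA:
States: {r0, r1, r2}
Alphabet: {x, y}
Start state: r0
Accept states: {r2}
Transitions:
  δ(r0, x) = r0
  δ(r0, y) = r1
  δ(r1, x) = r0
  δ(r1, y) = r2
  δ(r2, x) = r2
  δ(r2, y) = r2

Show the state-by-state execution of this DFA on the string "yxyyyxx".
read 'y': r0 → r1
  read 'x': r1 → r0
  read 'y': r0 → r1
  read 'y': r1 → r2
  read 'y': r2 → r2
  read 'x': r2 → r2
  read 'x': r2 → r2
r0 -> r1 -> r0 -> r1 -> r2 -> r2 -> r2 -> r2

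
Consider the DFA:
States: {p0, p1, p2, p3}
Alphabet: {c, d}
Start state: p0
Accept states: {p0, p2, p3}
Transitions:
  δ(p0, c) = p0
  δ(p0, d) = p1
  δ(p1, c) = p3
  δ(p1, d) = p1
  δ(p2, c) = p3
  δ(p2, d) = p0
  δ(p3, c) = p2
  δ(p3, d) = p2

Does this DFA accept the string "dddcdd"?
Processing string "dddcdd":
  p0 --d--> p1
  p1 --d--> p1
  p1 --d--> p1
  p1 --c--> p3
  p3 --d--> p2
  p2 --d--> p0
Final state: p0
Accept states: {p0, p2, p3}
Yes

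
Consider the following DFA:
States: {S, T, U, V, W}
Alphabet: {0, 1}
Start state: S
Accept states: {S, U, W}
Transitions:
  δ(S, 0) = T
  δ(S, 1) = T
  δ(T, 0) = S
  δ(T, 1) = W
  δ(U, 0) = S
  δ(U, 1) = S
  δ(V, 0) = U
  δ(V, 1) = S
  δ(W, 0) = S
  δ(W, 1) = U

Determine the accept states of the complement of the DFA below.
Complement accept states = All states \ Original accept states
= {S, T, U, V, W} \ {S, U, W}
{T, V}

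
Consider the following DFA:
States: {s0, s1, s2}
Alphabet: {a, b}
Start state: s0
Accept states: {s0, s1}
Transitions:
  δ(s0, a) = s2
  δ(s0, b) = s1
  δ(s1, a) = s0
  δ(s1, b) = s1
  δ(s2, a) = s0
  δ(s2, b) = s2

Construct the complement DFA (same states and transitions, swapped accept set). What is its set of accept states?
Complement accept states = All states \ Original accept states
= {s0, s1, s2} \ {s0, s1}
{s2}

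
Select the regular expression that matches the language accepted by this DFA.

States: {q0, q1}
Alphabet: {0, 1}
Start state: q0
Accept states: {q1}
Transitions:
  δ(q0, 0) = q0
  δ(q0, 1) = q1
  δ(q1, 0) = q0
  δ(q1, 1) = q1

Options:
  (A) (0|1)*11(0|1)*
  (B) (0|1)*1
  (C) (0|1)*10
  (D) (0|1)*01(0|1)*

Check each option against the DFA on short strings; one disagreement eliminates an option:
  (A) (0|1)*11(0|1)*: on '1' the DFA goes q0 → q1 and accepts (q1 ∈ Accept), but the regex does not match it → eliminate
  (B) (0|1)*1: agrees with the DFA on every string of length ≤ 6
  (C) (0|1)*10: on '1' the DFA goes q0 → q1 and accepts (q1 ∈ Accept), but the regex does not match it → eliminate
  (D) (0|1)*01(0|1)*: on '1' the DFA goes q0 → q1 and accepts (q1 ∈ Accept), but the regex does not match it → eliminate
Only (B) is consistent with the DFA.
(B) (0|1)*1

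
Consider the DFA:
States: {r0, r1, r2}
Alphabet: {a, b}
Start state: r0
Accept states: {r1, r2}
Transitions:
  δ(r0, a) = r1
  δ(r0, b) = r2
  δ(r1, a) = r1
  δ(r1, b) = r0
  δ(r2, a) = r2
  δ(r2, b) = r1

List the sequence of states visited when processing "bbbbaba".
read 'b': r0 → r2
  read 'b': r2 → r1
  read 'b': r1 → r0
  read 'b': r0 → r2
  read 'a': r2 → r2
  read 'b': r2 → r1
  read 'a': r1 → r1
r0 -> r2 -> r1 -> r0 -> r2 -> r2 -> r1 -> r1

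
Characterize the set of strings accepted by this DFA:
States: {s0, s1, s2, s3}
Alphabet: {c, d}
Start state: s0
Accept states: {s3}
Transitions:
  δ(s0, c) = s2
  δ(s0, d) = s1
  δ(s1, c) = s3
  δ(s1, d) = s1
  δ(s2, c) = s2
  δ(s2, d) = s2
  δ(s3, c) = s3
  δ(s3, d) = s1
Testing a few strings:
  'cd' → reject
  'ccc' → reject
  'cdd' → reject
  'ddc' → accept
State roles: s0=no input read; s1=started with d, last symbol d; s2=started with c (dead); s3=started with d, last symbol c
All strings over {c,d} that start with d and end with c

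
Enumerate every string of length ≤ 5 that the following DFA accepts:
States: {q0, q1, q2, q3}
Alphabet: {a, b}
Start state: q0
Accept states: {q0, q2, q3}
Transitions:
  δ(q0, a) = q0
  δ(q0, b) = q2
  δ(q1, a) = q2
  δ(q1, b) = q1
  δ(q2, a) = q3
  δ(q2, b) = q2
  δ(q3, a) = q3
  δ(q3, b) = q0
ε, a, b, aa, ab, ba, bb, aaa, aab, aba, abb, baa, bab, bba, bbb, aaaa, aaab, aaba, aabb, abaa, abab, abba, abbb, baaa, baab, baba, babb, bbaa, bbab, bbba, bbbb, aaaaa, aaaab, aaaba, aaabb, aabaa, aabab, aabba, aabbb, abaaa, abaab, ababa, ababb, abbaa, abbab, abbba, abbbb, baaaa, baaab, baaba, baabb, babaa, babab, babba, babbb, bbaaa, bbaab, bbaba, bbabb, bbbaa, bbbab, bbbba, bbbbb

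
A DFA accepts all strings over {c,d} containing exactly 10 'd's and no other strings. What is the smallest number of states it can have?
By Myhill–Nerode, count the distinguishable equivalence classes: 12 classes — having seen 0, 1, …, 10, or >10 copies of 'd'; the count-10 class is the only accepting one and >10 is dead.
12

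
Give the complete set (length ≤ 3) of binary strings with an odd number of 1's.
1, 01, 10, 001, 010, 100, 111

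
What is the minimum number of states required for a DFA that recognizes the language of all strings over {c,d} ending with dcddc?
By Myhill–Nerode, count the distinguishable equivalence classes: 6 classes — one per longest suffix of the input that is a prefix of 'dcddc' (lengths 0 through 5); only the length-5 class is accepting.
6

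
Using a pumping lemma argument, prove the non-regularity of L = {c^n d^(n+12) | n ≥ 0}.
Assume L is regular with pumping length p. Idea: pumping the c-block breaks the fixed offset of 12.
Choose s = c^p d^(p+12) ∈ L. By the pumping lemma, s = xyz with |xy| ≤ p, |y| > 0, so y = c^k with k ≥ 1. Then xy²z = c^(p+k) d^(p+12). For this to be in L we would need p+12 = (p+k)+12, i.e. k = 0, contradicting k ≥ 1. So xy²z ∉ L.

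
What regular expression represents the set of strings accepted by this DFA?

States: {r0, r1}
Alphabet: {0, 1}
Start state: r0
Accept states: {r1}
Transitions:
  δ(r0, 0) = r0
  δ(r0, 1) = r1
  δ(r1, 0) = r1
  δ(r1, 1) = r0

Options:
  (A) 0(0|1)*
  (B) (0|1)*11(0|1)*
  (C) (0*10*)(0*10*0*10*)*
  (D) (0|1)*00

Check each option against the DFA on short strings; one disagreement eliminates an option:
  (A) 0(0|1)*: on '0' the DFA goes r0 → r0 and rejects (r0 ∉ Accept), but the regex matches it → eliminate
  (B) (0|1)*11(0|1)*: on '1' the DFA goes r0 → r1 and accepts (r1 ∈ Accept), but the regex does not match it → eliminate
  (C) (0*10*)(0*10*0*10*)*: agrees with the DFA on every string of length ≤ 6
  (D) (0|1)*00: on '1' the DFA goes r0 → r1 and accepts (r1 ∈ Accept), but the regex does not match it → eliminate
Only (C) is consistent with the DFA.
(C) (0*10*)(0*10*0*10*)*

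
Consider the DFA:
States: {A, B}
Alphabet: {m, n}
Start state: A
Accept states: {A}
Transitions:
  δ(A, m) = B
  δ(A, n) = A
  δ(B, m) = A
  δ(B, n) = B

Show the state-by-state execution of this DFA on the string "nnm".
read 'n': A → A
  read 'n': A → A
  read 'm': A → B
A -> A -> A -> B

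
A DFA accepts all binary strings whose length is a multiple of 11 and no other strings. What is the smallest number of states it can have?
By Myhill–Nerode, count the distinguishable equivalence classes: 11 classes — one per residue of the length mod 11; class i is distinguished from class j by any string of length (11 − i) mod 11.
11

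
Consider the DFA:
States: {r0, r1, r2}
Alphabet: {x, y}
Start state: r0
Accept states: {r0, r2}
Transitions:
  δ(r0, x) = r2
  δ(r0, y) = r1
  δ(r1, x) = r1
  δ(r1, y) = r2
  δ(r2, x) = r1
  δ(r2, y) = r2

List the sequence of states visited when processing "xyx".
read 'x': r0 → r2
  read 'y': r2 → r2
  read 'x': r2 → r1
r0 -> r2 -> r2 -> r1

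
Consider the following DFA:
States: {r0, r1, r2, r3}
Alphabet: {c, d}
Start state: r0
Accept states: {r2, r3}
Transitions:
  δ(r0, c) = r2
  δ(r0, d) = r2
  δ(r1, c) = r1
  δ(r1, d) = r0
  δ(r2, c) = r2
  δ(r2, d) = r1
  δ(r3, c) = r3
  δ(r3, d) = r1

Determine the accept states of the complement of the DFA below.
Complement accept states = All states \ Original accept states
= {r0, r1, r2, r3} \ {r2, r3}
{r0, r1}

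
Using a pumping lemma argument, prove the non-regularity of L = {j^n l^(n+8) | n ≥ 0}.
Assume L is regular with pumping length p. Idea: pumping the j-block breaks the fixed offset of 8.
Choose s = j^p l^(p+8) ∈ L. By the pumping lemma, s = xyz with |xy| ≤ p, |y| > 0, so y = j^k with k ≥ 1. Then xy²z = j^(p+k) l^(p+8). For this to be in L we would need p+8 = (p+k)+8, i.e. k = 0, contradicting k ≥ 1. So xy²z ∉ L.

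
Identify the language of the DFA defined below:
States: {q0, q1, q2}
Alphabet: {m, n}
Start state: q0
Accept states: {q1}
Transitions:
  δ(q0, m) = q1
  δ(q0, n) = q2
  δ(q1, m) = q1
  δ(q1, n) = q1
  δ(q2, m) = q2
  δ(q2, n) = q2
Testing a few strings:
  'mm' → accept
  'n' → reject
  'nnm' → reject
  'nnn' → reject
State roles: q0=no input read; q1=started with m; q2=started with n (dead)
All strings over {m,n} starting with m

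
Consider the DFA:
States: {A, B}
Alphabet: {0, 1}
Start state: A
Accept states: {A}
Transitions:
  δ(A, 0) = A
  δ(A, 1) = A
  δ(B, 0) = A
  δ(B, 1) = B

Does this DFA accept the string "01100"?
Processing string "01100":
  A --0--> A
  A --1--> A
  A --1--> A
  A --0--> A
  A --0--> A
Final state: A
Accept states: {A}
Yes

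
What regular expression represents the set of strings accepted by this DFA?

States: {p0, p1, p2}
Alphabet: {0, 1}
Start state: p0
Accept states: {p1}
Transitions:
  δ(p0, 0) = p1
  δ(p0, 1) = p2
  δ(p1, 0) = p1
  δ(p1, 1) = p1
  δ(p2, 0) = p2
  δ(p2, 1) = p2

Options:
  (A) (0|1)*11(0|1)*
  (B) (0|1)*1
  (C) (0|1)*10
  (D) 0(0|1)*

Check each option against the DFA on short strings; one disagreement eliminates an option:
  (A) (0|1)*11(0|1)*: on '0' the DFA goes p0 → p1 and accepts (p1 ∈ Accept), but the regex does not match it → eliminate
  (B) (0|1)*1: on '0' the DFA goes p0 → p1 and accepts (p1 ∈ Accept), but the regex does not match it → eliminate
  (C) (0|1)*10: on '0' the DFA goes p0 → p1 and accepts (p1 ∈ Accept), but the regex does not match it → eliminate
  (D) 0(0|1)*: agrees with the DFA on every string of length ≤ 6
Only (D) is consistent with the DFA.
(D) 0(0|1)*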